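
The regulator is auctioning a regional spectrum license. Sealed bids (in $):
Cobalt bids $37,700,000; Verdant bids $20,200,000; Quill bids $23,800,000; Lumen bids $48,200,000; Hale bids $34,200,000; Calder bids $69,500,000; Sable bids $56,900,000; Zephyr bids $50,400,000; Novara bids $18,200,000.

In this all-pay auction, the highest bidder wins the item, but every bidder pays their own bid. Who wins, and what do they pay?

Sorting bids: 69,500,000 (Calder) > 56,900,000 (Sable) > 50,400,000 (Zephyr) > 48,200,000 (Lumen) > 37,700,000 (Cobalt) > 34,200,000 (Hale) > …
Calder wins with the top bid; all bids are sunk regardless.

Calder pays $69,500,000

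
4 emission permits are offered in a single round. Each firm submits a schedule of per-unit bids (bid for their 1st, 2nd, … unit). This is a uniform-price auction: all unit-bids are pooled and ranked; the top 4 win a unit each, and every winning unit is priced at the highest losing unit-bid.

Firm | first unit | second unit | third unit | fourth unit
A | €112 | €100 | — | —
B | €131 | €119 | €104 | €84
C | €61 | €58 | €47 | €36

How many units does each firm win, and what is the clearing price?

A 1, B 3; clearing price €100

Pooled unit-bids ranked (top 4): 131 (B-1), 119 (B-2), 112 (A-1), 104 (B-3)
The (k+1)-th unit-bid is €100.
Allocation: A 1, B 3.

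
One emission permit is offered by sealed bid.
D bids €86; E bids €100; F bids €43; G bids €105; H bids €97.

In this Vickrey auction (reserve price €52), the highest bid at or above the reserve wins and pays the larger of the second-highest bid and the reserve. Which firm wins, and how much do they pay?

Vickrey auction (reserve price €52): the highest bid at or above the reserve wins and pays the larger of the second-highest bid and the reserve.
Sorting bids: 105 (G) > 100 (E) > 97 (H) > 86 (D) > 43 (F)
G has the top bid at or above the reserve (€105).
max(second-highest €100, reserve €52) = €100; the reserve does not bind.

G pays €100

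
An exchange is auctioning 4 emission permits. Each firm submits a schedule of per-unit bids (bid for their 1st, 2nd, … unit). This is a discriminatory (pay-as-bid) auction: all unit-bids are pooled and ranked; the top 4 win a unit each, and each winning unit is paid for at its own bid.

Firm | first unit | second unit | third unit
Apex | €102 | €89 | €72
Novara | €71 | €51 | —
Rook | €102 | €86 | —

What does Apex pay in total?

Apex pays €191

All unit-bids, highest first — top 4: 102 (Apex-1), 102 (Rook-1), 89 (Apex-2), 86 (Rook-2)
Next rejected bid: €72 (not a price — pay-as-bid).
Apex's winning unit-bids: 102 + 89 = €191.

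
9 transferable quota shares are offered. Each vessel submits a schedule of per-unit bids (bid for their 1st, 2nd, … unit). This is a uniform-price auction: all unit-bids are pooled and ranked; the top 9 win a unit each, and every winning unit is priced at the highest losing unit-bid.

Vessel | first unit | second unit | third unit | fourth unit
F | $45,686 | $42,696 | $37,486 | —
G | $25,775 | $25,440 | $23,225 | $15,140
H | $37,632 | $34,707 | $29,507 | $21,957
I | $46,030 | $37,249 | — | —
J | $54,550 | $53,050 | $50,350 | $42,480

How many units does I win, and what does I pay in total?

All unit-bids, highest first — top 9: 54,550 (J-1), 53,050 (J-2), 50,350 (J-3), 46,030 (I-1), 45,686 (F-1), 42,696 (F-2), 42,480 (J-4), 37,632 (H-1), 37,486 (F-3)
Highest rejected unit-bid = $37,249.
I wins 1 unit(s) at $37,249 each.

I: 1 unit, pays $37,249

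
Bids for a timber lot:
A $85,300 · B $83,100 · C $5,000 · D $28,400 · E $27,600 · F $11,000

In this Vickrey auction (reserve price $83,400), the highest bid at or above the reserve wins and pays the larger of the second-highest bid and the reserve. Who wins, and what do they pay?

A pays $83,400

Rule: the highest bid at or above the reserve wins and pays the larger of the second-highest bid and the reserve.
Bids in order: 85,300 (A) > 83,100 (B) > 28,400 (D) > 27,600 (E) > 11,000 (F) > 5,000 (C)
Highest eligible bid: A at $85,300.
Second-highest bid $83,100 is below the reserve $83,400, so the reserve binds → payment $83,400.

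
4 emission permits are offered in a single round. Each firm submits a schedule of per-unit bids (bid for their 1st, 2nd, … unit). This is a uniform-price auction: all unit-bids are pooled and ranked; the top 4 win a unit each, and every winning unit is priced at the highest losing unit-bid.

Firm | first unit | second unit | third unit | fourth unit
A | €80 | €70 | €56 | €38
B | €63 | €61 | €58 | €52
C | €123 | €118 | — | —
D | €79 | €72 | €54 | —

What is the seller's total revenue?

Total revenue: €288

Pooled unit-bids ranked (top 4): 123 (C-1), 118 (C-2), 80 (A-1), 79 (D-1)
First bid not allocated: €72.
Allocation: A 1, C 2, D 1. Every unit priced at €72.
Revenue = 4 × 72 = €288.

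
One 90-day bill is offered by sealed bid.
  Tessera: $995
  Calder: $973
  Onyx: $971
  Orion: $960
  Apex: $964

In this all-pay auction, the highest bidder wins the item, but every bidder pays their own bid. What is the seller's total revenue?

Total revenue: $4,863

Rule: the highest bidder wins the item, but every bidder pays their own bid.
Bids ranked: 995 (Tessera) > 973 (Calder) > 971 (Onyx) > 964 (Apex) > 960 (Orion)
Tessera wins with the top bid; all bids are sunk regardless.
Every bidder forfeits their bid regardless of winning.
Revenue = 995 + 973 + 971 + 960 + 964 = $4,863.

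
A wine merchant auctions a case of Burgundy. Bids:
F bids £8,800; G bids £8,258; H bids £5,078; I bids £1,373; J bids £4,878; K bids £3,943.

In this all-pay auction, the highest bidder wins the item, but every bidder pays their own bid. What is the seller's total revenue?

Total revenue: £32,330

Bids ranked: 8,800 (F) > 8,258 (G) > 5,078 (H) > 4,878 (J) > 3,943 (K) > 1,373 (I)
Every bidder forfeits their bid regardless of winning.
Revenue = 8,800 + 8,258 + 5,078 + 1,373 + 4,878 + 3,943 = £32,330.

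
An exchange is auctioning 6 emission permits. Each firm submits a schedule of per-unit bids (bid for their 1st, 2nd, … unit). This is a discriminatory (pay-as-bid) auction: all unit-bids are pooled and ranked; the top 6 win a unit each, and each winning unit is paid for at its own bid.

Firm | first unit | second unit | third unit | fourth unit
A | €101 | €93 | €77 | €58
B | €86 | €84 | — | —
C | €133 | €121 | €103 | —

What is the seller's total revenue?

All unit-bids, highest first — top 6: 133 (C-1), 121 (C-2), 103 (C-3), 101 (A-1), 93 (A-2), 86 (B-1)
Next rejected bid: €84 (not a price — pay-as-bid).
Each winning unit pays its own bid.
Revenue = 133 + 121 + 103 + 101 + 93 + 86 = €637.

Total revenue: €637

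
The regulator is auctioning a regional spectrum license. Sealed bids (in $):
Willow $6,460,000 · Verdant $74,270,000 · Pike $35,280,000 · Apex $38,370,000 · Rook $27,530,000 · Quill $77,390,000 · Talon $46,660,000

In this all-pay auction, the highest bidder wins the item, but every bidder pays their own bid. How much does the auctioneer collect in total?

Bids in order: 77,390,000 (Quill) > 74,270,000 (Verdant) > 46,660,000 (Talon) > 38,370,000 (Apex) > 35,280,000 (Pike) > 27,530,000 (Rook) > …
Every bidder forfeits their bid regardless of winning.
Revenue = 6,460,000 + 74,270,000 + 35,280,000 + 38,370,000 + 27,530,000 + 77,390,000 + 46,660,000 = $305,960,000.

Total revenue: $305,960,000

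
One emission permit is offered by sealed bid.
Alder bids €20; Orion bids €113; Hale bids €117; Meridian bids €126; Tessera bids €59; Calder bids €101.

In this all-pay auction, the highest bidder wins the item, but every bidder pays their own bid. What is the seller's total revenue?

Total revenue: €536

Bids in order: 126 (Meridian) > 117 (Hale) > 113 (Orion) > 101 (Calder) > 59 (Tessera) > 20 (Alder)
Meridian wins with the top bid; all bids are sunk regardless.
Every bidder forfeits their bid regardless of winning.
Revenue = 20 + 113 + 117 + 126 + 59 + 101 = €536.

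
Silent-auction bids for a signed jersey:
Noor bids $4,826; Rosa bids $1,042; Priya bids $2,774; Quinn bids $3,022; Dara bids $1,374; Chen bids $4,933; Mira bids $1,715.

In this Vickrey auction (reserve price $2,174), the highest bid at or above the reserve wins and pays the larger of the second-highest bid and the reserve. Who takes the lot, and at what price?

Vickrey auction (reserve price $2,174): the highest bid at or above the reserve wins and pays the larger of the second-highest bid and the reserve.
Bids ranked: 4,933 (Chen) > 4,826 (Noor) > 3,022 (Quinn) > 2,774 (Priya) > 1,715 (Mira) > 1,374 (Dara) > …
Highest eligible bid: Chen at $4,933.
max(second-highest $4,826, reserve $2,174) = $4,826; the reserve does not bind.

Chen pays $4,826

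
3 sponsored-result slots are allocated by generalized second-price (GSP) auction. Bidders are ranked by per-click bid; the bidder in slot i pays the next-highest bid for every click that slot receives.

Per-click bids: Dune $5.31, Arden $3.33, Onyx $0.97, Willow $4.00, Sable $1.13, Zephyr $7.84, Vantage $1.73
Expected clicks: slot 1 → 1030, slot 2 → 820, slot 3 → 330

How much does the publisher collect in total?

Total revenue: $9848.20

Sorting advertisers: $7.84 (Zephyr) > $5.31 (Dune) > $4.00 (Willow) > $3.33 (Arden) > …
Slot 1: Zephyr pays $5.31 × 1030 = $5469.30
Slot 2: Dune pays $4.00 × 820 = $3280.00
Slot 3: Willow pays $3.33 × 330 = $1098.90
Total = $9848.20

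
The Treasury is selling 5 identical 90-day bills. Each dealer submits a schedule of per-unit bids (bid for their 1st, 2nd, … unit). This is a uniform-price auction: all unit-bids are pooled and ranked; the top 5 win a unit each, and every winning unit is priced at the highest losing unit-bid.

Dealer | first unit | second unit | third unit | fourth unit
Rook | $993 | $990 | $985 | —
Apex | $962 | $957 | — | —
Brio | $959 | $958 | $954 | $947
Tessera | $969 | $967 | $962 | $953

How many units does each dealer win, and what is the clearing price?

Rook 3, Tessera 2; clearing price $962

Pooled unit-bids ranked (top 5): 993 (Rook-1), 990 (Rook-2), 985 (Rook-3), 969 (Tessera-1), 967 (Tessera-2)
First bid not allocated: $962.
Allocation: Rook 3, Tessera 2.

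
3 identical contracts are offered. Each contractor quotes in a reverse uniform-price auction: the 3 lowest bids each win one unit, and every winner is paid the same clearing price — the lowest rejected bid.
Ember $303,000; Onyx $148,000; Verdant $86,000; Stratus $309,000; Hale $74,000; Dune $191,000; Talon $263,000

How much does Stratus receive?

Stratus is paid $0

Bids ranked low→high: 74,000 (Hale), 86,000 (Verdant), 148,000 (Onyx), 191,000 (Dune), 263,000 (Talon), …
The 3 lowest are Hale, Verdant, Onyx.
First losing bid is Dune's $191,000, which sets the uniform price.
Stratus does not win → is paid $0.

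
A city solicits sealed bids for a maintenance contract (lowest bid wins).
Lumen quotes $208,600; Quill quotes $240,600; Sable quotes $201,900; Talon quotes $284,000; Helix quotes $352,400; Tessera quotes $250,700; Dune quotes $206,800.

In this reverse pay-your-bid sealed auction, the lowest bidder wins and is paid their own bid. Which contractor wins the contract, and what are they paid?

Sable is paid $201,900

Rule: the lowest bidder wins and is paid their own bid.
Sorting bids: 201,900 (Sable) < 206,800 (Dune) < 208,600 (Lumen) < 240,600 (Quill) < 250,700 (Tessera) < 284,000 (Talon) < …
Sable is lowest → is paid own bid, $201,900.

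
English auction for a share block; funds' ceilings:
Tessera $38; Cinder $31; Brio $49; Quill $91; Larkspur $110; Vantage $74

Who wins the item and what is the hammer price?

Open ascending-bid auction: the price rises until one bidder remains; the winner pays the price at which the last rival dropped out.
Limits ranked: 110 (Larkspur) > 91 (Quill) > 74 (Vantage) > 49 (Brio) > 38 (Tessera) > 31 (Cinder)
Quill is the last rival to drop out, at $91; Larkspur remains and wins at that price.

Larkspur wins at $91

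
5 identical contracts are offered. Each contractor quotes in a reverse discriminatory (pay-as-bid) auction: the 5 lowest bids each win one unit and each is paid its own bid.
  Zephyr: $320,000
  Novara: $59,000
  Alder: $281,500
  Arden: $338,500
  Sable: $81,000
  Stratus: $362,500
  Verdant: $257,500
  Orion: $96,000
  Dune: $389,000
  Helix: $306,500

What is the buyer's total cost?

Sorting: 59,000 (Novara), 81,000 (Sable), 96,000 (Orion), 257,500 (Verdant), 281,500 (Alder), 306,500 (Helix), 320,000 (Zephyr), …
Winners (5 units): Novara, Sable, Orion, Verdant, Alder.
Total cost = 59,000 + 81,000 + 96,000 + 257,500 + 281,500 = $775,000.

Total cost: $775,000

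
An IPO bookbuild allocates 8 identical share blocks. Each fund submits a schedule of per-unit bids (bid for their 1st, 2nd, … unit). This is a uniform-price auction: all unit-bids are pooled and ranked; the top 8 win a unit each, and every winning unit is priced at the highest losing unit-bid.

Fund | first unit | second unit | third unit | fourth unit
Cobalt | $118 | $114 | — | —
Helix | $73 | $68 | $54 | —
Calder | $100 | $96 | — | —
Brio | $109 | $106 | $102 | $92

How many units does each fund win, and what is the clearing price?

Brio 4, Calder 2, Cobalt 2; clearing price $73

Merging the schedules and taking the best 8: 118 (Cobalt-1), 114 (Cobalt-2), 109 (Brio-1), 106 (Brio-2), 102 (Brio-3), 100 (Calder-1), 96 (Calder-2), 92 (Brio-4)
The (k+1)-th unit-bid is $73.
Allocation: Brio 4, Calder 2, Cobalt 2.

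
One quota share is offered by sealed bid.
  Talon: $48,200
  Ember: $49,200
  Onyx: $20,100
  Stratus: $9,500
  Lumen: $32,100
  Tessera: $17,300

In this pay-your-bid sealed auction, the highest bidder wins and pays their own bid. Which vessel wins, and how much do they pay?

Ember pays $49,200

Rule: the highest bidder wins and pays their own bid.
Bids ranked: 49,200 (Ember) > 48,200 (Talon) > 32,100 (Lumen) > 20,100 (Onyx) > 17,300 (Tessera) > 9,500 (Stratus)
Ember is highest → pays own bid, $49,200.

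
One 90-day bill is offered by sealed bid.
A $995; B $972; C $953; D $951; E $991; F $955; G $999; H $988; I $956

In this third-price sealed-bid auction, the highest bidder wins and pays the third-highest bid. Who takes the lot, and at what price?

G pays $991

Sorting bids: 999 (G) > 995 (A) > 991 (E) > 988 (H) > 972 (B) > 956 (I) > …
G is highest; pays the third-highest bid, $991.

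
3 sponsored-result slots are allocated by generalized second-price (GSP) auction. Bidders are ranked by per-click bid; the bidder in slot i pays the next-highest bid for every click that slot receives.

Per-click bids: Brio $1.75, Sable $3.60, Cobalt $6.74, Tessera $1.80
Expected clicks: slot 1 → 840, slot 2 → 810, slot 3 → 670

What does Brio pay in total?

Per-click bids in order: $6.74 (Cobalt) > $3.60 (Sable) > $1.80 (Tessera) > $1.75 (Brio)
Brio ranks below slot 3 → no slot, pays nothing.

Brio pays $0.00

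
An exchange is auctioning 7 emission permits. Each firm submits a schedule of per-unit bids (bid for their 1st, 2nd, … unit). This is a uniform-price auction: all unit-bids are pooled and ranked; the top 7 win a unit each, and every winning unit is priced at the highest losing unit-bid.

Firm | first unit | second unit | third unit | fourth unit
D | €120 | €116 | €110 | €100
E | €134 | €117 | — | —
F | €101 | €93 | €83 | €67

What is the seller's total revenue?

Total revenue: €651

Pooled unit-bids ranked (top 7): 134 (E-1), 120 (D-1), 117 (E-2), 116 (D-2), 110 (D-3), 101 (F-1), 100 (D-4)
The (k+1)-th unit-bid is €93.
Allocation: D 4, E 2, F 1. Every unit priced at €93.
Revenue = 7 × 93 = €651.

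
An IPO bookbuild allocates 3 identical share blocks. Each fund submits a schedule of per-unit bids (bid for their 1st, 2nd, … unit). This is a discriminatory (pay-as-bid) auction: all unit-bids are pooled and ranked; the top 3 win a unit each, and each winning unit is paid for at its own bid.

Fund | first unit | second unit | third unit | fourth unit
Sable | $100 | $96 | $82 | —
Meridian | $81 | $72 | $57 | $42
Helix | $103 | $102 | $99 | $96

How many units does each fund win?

All unit-bids, highest first — top 3: 103 (Helix-1), 102 (Helix-2), 100 (Sable-1)
Next rejected bid: $99 (not a price — pay-as-bid).
Allocation: Helix 2, Sable 1.

Helix 2, Sable 1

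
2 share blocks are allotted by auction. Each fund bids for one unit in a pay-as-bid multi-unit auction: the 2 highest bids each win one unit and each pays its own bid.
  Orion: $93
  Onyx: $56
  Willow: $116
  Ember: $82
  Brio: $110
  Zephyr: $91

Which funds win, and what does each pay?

Ordering the bids: 116 (Willow), 110 (Brio), 93 (Orion), 91 (Zephyr), …
Winners (2 units): Willow, Brio.
Each winner pays its own bid: Willow $116, Brio $110.

Willow $116, Brio $110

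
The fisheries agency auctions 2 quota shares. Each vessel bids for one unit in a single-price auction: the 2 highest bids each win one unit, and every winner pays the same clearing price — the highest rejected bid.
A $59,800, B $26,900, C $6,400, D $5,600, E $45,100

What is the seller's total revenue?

Total revenue: $53,800

Bids ranked high→low: 59,800 (A), 45,100 (E), 26,900 (B), 6,400 (C), …
Top 2: A, E.
First losing bid is B's $26,900, which sets the uniform price.
Total revenue = 2 × $26,900 = $53,800.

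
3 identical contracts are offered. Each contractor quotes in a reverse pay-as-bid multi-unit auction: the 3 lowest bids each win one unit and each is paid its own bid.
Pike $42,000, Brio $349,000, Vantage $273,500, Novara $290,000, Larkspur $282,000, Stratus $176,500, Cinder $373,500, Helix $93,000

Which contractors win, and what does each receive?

Pike $42,000, Helix $93,000, Stratus $176,500

Bids ranked low→high: 42,000 (Pike), 93,000 (Helix), 176,500 (Stratus), 273,500 (Vantage), 282,000 (Larkspur), …
Lowest 3: Pike, Helix, Stratus.
Each winner is paid its own bid: Pike $42,000, Helix $93,000, Stratus $176,500.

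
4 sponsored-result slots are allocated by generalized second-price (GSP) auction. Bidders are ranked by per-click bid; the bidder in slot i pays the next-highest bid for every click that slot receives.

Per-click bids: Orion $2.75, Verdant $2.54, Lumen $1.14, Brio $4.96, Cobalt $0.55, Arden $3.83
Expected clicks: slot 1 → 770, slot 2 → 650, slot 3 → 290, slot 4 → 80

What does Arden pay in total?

Arden pays $1787.50

Sorting advertisers: $4.96 (Brio) > $3.83 (Arden) > $2.75 (Orion) > $2.54 (Verdant) > $1.14 (Lumen) > …
Arden holds slot 2 → pays next bid $2.75 × 650 clicks = $1787.50.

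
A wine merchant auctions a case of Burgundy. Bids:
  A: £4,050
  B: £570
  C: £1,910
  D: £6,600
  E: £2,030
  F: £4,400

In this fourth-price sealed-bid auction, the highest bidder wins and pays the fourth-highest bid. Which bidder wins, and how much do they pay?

Fourth-price sealed-bid auction: the highest bidder wins and pays the fourth-highest bid.
Sorting bids: 6,600 (D) > 4,400 (F) > 4,050 (A) > 2,030 (E) > 1,910 (C) > 570 (B)
D wins; payment is bid #4 in the ranking = £2,030.

D pays £2,030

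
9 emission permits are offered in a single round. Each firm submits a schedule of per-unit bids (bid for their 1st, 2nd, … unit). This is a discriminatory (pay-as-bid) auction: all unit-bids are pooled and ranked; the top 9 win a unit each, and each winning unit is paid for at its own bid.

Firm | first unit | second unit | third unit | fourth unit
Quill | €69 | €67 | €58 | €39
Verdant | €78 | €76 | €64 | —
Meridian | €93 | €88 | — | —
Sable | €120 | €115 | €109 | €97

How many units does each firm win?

Merging the schedules and taking the best 9: 120 (Sable-1), 115 (Sable-2), 109 (Sable-3), 97 (Sable-4), 93 (Meridian-1), 88 (Meridian-2), 78 (Verdant-1), 76 (Verdant-2), 69 (Quill-1)
Next rejected bid: €67 (not a price — pay-as-bid).
Allocation: Meridian 2, Quill 1, Sable 4, Verdant 2.

Meridian 2, Quill 1, Sable 4, Verdant 2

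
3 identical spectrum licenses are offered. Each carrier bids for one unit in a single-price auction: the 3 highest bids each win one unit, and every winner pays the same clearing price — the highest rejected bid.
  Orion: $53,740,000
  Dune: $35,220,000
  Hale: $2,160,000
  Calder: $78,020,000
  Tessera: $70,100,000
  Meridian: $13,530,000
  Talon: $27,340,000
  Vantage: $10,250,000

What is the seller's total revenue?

Sorting: 78,020,000 (Calder), 70,100,000 (Tessera), 53,740,000 (Orion), 35,220,000 (Dune), 27,340,000 (Talon), …
Top 3: Calder, Tessera, Orion.
First losing bid is Dune's $35,220,000, which sets the uniform price.
Total revenue = 3 × $35,220,000 = $105,660,000.

Total revenue: $105,660,000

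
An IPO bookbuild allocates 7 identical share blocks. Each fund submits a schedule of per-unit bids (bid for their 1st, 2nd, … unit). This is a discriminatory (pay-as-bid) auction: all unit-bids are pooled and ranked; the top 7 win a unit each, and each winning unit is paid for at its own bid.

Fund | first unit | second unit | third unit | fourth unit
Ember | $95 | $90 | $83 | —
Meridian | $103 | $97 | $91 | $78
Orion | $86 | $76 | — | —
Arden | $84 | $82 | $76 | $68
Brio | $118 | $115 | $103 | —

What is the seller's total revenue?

All unit-bids, highest first — top 7: 118 (Brio-1), 115 (Brio-2), 103 (Meridian-1), 103 (Brio-3), 97 (Meridian-2), 95 (Ember-1), 91 (Meridian-3)
Next rejected bid: $90 (not a price — pay-as-bid).
Each winning unit pays its own bid.
Revenue = 118 + 115 + 103 + 103 + 97 + 95 + 91 = $722.

Total revenue: $722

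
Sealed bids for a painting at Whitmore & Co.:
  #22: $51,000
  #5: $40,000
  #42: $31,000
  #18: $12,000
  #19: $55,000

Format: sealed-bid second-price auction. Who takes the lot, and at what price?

#19 pays $51,000

Bids ranked: 55,000 (#19) > 51,000 (#22) > 40,000 (#5) > 31,000 (#42) > 12,000 (#18)
Second-price: #19 pays #22's bid of $51,000.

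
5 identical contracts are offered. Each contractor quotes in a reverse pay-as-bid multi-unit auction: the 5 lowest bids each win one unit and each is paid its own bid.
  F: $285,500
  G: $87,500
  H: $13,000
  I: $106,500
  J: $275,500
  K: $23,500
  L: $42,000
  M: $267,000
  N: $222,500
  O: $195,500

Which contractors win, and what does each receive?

H $13,000, K $23,500, L $42,000, G $87,500, I $106,500

Sorting: 13,000 (H), 23,500 (K), 42,000 (L), 87,500 (G), 106,500 (I), 195,500 (O), 222,500 (N), …
Lowest 5: H, K, L, G, I.
Each winner is paid its own bid: H $13,000, K $23,500, L $42,000, G $87,500, I $106,500.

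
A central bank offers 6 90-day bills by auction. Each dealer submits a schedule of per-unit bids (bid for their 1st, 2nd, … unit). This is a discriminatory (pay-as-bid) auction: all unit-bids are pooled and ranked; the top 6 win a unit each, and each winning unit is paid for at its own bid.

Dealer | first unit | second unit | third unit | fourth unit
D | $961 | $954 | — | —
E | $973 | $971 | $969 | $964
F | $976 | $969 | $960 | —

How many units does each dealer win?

Pooled unit-bids ranked (top 6): 976 (F-1), 973 (E-1), 971 (E-2), 969 (E-3), 969 (F-2), 964 (E-4)
Next rejected bid: $961 (not a price — pay-as-bid).
Allocation: E 4, F 2.

E 4, F 2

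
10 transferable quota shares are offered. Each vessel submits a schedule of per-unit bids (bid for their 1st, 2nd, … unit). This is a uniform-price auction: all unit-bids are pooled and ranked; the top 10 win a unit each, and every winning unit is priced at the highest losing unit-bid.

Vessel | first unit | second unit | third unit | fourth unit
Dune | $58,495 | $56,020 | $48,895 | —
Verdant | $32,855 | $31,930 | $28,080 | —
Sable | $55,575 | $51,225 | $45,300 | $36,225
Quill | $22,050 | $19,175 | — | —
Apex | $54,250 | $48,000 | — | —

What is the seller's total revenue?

Total revenue: $319,300

Merging the schedules and taking the best 10: 58,495 (Dune-1), 56,020 (Dune-2), 55,575 (Sable-1), 54,250 (Apex-1), 51,225 (Sable-2), 48,895 (Dune-3), 48,000 (Apex-2), 45,300 (Sable-3), 36,225 (Sable-4), 32,855 (Verdant-1)
First bid not allocated: $31,930.
Allocation: Apex 2, Dune 3, Sable 4, Verdant 1. Every unit priced at $31,930.
Revenue = 10 × 31,930 = $319,300.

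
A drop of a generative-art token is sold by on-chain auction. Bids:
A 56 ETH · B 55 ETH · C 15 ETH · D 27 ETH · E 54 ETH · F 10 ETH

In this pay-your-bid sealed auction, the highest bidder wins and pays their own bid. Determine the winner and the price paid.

Pay-your-bid sealed auction: the highest bidder wins and pays their own bid.
Sorting bids: 56 (A) > 55 (B) > 54 (E) > 27 (D) > 15 (C) > 10 (F)
A is highest → pays own bid, 56 ETH.

A pays 56 ETH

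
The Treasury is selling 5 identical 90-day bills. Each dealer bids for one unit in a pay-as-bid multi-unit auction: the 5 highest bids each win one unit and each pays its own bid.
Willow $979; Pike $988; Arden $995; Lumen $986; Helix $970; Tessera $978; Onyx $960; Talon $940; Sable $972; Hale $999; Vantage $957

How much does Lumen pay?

Sorting: 999 (Hale), 995 (Arden), 988 (Pike), 986 (Lumen), 979 (Willow), 978 (Tessera), 972 (Sable), …
The 5 highest are Hale, Arden, Pike, Lumen, Willow.
Lumen wins → own bid $986.

Lumen pays $986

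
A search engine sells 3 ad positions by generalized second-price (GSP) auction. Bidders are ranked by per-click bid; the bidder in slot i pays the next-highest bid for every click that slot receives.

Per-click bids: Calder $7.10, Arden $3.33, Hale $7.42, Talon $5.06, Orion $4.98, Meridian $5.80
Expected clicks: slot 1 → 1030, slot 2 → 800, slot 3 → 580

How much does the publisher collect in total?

Sorting advertisers: $7.42 (Hale) > $7.10 (Calder) > $5.80 (Meridian) > $5.06 (Talon) > …
Slot 1: Hale pays $7.10 × 1030 = $7313.00
Slot 2: Calder pays $5.80 × 800 = $4640.00
Slot 3: Meridian pays $5.06 × 580 = $2934.80
Total = $14887.80

Total revenue: $14887.80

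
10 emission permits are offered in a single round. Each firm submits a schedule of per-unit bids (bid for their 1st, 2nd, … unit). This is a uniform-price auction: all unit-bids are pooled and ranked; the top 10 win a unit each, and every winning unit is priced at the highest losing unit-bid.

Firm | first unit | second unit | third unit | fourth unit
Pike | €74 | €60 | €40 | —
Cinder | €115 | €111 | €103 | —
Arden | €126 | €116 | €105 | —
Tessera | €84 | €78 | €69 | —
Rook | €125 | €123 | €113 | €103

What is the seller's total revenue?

Merging the schedules and taking the best 10: 126 (Arden-1), 125 (Rook-1), 123 (Rook-2), 116 (Arden-2), 115 (Cinder-1), 113 (Rook-3), 111 (Cinder-2), 105 (Arden-3), 103 (Cinder-3), 103 (Rook-4)
Highest rejected unit-bid = €84.
Allocation: Arden 3, Cinder 3, Rook 4. Every unit priced at €84.
Revenue = 10 × 84 = €840.

Total revenue: €840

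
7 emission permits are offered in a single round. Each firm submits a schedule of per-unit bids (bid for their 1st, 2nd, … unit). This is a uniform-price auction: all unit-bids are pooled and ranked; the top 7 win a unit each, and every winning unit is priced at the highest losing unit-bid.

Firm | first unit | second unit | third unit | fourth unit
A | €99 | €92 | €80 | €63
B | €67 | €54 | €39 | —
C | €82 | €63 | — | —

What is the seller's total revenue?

Total revenue: €378

Merging the schedules and taking the best 7: 99 (A-1), 92 (A-2), 82 (C-1), 80 (A-3), 67 (B-1), 63 (A-4), 63 (C-2)
First bid not allocated: €54.
Allocation: A 4, B 1, C 2. Every unit priced at €54.
Revenue = 7 × 54 = €378.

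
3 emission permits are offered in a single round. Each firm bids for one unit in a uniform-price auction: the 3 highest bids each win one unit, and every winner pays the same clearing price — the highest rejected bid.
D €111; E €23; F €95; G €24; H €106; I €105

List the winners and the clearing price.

Bids ranked high→low: 111 (D), 106 (H), 105 (I), 95 (F), 24 (G), …
The 3 highest are D, H, I.
First losing bid is F's €95, which sets the uniform price.

D, H, I; each pays €95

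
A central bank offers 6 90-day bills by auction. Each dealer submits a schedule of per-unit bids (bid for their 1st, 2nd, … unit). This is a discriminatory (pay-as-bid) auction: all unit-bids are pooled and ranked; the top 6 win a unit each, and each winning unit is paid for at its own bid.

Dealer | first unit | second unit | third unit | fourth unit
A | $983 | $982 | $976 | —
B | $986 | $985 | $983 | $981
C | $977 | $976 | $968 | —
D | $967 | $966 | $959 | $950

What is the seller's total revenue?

All unit-bids, highest first — top 6: 986 (B-1), 985 (B-2), 983 (A-1), 983 (B-3), 982 (A-2), 981 (B-4)
Next rejected bid: $977 (not a price — pay-as-bid).
Each winning unit pays its own bid.
Revenue = 986 + 985 + 983 + 983 + 982 + 981 = $5,900.

Total revenue: $5,900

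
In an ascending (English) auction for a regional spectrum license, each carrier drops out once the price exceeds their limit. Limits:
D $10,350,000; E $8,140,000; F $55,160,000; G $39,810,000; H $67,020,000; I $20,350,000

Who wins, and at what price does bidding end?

Limits ranked: 67,020,000 (H) > 55,160,000 (F) > 39,810,000 (G) > 20,350,000 (I) > 10,350,000 (D) > 8,140,000 (E)
Once the price passes $55,160,000, only H is left; the hammer falls at F's limit of $55,160,000.

H wins at $55,160,000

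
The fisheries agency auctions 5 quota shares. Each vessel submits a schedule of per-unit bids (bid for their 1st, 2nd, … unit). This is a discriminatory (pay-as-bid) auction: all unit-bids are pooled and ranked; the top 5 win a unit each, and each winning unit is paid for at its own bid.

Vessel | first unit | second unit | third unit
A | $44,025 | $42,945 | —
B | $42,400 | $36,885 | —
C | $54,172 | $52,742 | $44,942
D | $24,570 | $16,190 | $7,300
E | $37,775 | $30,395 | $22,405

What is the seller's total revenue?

Total revenue: $238,826

Pooled unit-bids ranked (top 5): 54,172 (C-1), 52,742 (C-2), 44,942 (C-3), 44,025 (A-1), 42,945 (A-2)
Next rejected bid: $42,400 (not a price — pay-as-bid).
Each winning unit pays its own bid.
Revenue = 54,172 + 52,742 + 44,942 + 44,025 + 42,945 = $238,826.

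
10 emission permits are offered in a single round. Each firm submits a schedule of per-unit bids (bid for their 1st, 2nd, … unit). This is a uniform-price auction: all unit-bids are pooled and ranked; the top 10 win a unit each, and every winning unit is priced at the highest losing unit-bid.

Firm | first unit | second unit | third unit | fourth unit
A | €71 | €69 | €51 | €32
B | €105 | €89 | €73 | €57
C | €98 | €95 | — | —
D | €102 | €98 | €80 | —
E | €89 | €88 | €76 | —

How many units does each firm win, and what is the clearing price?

B 2, C 2, D 3, E 3; clearing price €73

Pooled unit-bids ranked (top 10): 105 (B-1), 102 (D-1), 98 (C-1), 98 (D-2), 95 (C-2), 89 (B-2), 89 (E-1), 88 (E-2), 80 (D-3), 76 (E-3)
The (k+1)-th unit-bid is €73.
Allocation: B 2, C 2, D 3, E 3.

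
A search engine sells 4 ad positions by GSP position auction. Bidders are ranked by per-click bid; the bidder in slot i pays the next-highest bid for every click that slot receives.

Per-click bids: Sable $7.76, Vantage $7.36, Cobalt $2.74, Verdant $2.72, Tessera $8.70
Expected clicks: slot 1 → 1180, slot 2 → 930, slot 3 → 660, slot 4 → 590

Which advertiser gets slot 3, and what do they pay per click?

Vantage; $2.74 per click

Per-click bids in order: $8.70 (Tessera) > $7.76 (Sable) > $7.36 (Vantage) > $2.74 (Cobalt) > $2.72 (Verdant)
Slot 3 goes to the third-ranked bidder, Vantage, who pays the next bid down: $2.74/click.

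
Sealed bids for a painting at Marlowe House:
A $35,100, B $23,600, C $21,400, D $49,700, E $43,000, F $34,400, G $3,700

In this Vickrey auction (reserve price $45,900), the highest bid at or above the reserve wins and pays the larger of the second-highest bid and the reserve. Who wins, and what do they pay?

D pays $45,900

Rule: the highest bid at or above the reserve wins and pays the larger of the second-highest bid and the reserve.
Sorting bids: 49,700 (D) > 43,000 (E) > 35,100 (A) > 34,400 (F) > 23,600 (B) > 21,400 (C) > …
D has the top bid at or above the reserve ($49,700).
Second-highest bid $43,000 is below the reserve $45,900, so the reserve binds → payment $45,900.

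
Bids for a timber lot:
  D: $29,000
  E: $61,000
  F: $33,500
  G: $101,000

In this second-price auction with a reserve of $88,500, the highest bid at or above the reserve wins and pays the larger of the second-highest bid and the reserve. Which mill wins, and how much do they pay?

Sorting bids: 101,000 (G) > 61,000 (E) > 33,500 (F) > 29,000 (D)
G has the top bid at or above the reserve ($101,000).
max(second-highest $61,000, reserve $88,500) = $88,500.

G pays $88,500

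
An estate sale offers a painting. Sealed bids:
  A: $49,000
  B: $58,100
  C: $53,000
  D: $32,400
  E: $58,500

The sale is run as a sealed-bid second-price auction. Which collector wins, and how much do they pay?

Bids in order: 58,500 (E) > 58,100 (B) > 53,000 (C) > 49,000 (A) > 32,400 (D)
E is highest; pays the second-highest bid, $58,100.

E pays $58,100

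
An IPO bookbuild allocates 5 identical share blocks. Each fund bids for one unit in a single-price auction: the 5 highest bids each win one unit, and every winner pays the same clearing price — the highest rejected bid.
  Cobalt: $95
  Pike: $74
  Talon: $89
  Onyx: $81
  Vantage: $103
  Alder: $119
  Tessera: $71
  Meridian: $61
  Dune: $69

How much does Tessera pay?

Sorting: 119 (Alder), 103 (Vantage), 95 (Cobalt), 89 (Talon), 81 (Onyx), 74 (Pike), 71 (Tessera), …
Top 5: Alder, Vantage, Cobalt, Talon, Onyx.
Highest unsuccessful bid: $74 → clearing price.
Tessera does not win → pays $0.

Tessera pays $0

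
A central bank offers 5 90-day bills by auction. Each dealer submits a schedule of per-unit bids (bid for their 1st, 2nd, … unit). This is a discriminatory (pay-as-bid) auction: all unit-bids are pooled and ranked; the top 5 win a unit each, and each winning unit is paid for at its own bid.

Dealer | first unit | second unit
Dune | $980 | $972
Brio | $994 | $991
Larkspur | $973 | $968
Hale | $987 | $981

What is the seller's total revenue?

Total revenue: $4,933

All unit-bids, highest first — top 5: 994 (Brio-1), 991 (Brio-2), 987 (Hale-1), 981 (Hale-2), 980 (Dune-1)
Next rejected bid: $973 (not a price — pay-as-bid).
Each winning unit pays its own bid.
Revenue = 994 + 991 + 987 + 981 + 980 = $4,933.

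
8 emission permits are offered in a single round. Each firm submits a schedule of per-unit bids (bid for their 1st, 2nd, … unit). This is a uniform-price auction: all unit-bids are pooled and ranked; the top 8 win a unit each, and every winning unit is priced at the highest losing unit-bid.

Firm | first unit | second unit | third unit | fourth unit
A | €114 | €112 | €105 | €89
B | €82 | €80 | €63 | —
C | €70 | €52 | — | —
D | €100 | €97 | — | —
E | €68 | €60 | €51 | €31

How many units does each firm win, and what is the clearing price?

A 4, B 2, D 2; clearing price €70

All unit-bids, highest first — top 8: 114 (A-1), 112 (A-2), 105 (A-3), 100 (D-1), 97 (D-2), 89 (A-4), 82 (B-1), 80 (B-2)
First bid not allocated: €70.
Allocation: A 4, B 2, D 2.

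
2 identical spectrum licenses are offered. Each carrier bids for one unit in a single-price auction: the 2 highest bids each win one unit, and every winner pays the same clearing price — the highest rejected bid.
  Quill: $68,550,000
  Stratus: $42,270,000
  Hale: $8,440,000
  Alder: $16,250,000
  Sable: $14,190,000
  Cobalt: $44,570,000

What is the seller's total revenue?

Sorting: 68,550,000 (Quill), 44,570,000 (Cobalt), 42,270,000 (Stratus), 16,250,000 (Alder), …
Winners (2 units): Quill, Cobalt.
First losing bid is Stratus's $42,270,000, which sets the uniform price.
Total revenue = 2 × $42,270,000 = $84,540,000.

Total revenue: $84,540,000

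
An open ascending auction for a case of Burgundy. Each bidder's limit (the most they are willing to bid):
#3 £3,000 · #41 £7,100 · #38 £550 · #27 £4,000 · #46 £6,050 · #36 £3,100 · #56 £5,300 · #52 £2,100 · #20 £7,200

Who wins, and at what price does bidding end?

#20 wins at £7,100

Ascending (English) auction: the price rises until one bidder remains; the winner pays the price at which the last rival dropped out.
Limits in order: 7,200 (#20) > 7,100 (#41) > 6,050 (#46) > 5,300 (#56) > 4,000 (#27) > 3,100 (#36) > …
#41 is the last rival to drop out, at £7,100; #20 remains and wins at that price.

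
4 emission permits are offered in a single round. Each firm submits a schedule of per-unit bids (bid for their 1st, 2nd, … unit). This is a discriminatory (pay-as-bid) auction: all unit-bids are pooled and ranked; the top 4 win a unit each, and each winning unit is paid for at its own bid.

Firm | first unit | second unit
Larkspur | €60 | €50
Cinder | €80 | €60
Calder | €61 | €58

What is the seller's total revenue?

Pooled unit-bids ranked (top 4): 80 (Cinder-1), 61 (Calder-1), 60 (Larkspur-1), 60 (Cinder-2)
Next rejected bid: €58 (not a price — pay-as-bid).
Each winning unit pays its own bid.
Revenue = 80 + 61 + 60 + 60 = €261.

Total revenue: €261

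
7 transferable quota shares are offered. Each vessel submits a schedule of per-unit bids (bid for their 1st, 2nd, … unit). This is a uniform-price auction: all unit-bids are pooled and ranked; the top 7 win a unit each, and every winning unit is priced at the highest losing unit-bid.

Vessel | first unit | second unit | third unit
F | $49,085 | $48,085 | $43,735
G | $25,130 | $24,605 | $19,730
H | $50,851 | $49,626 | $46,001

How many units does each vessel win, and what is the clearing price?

Merging the schedules and taking the best 7: 50,851 (H-1), 49,626 (H-2), 49,085 (F-1), 48,085 (F-2), 46,001 (H-3), 43,735 (F-3), 25,130 (G-1)
The (k+1)-th unit-bid is $24,605.
Allocation: F 3, G 1, H 3.

F 3, G 1, H 3; clearing price $24,605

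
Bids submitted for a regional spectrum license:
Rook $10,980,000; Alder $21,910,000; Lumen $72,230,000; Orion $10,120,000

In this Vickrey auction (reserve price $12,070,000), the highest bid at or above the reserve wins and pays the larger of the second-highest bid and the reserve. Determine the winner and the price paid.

Vickrey auction (reserve price $12,070,000): the highest bid at or above the reserve wins and pays the larger of the second-highest bid and the reserve.
Bids in order: 72,230,000 (Lumen) > 21,910,000 (Alder) > 10,980,000 (Rook) > 10,120,000 (Orion)
Highest eligible bid: Lumen at $72,230,000.
max(second-highest $21,910,000, reserve $12,070,000) = $21,910,000; the reserve does not bind.

Lumen pays $21,910,000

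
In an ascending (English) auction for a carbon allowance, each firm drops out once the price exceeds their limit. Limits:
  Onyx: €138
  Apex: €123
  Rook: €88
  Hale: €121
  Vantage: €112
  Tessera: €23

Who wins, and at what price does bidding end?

Rule: the price rises until one bidder remains; the winner pays the price at which the last rival dropped out.
Limits in order: 138 (Onyx) > 123 (Apex) > 121 (Hale) > 112 (Vantage) > 88 (Rook) > 23 (Tessera)
Apex is the last rival to drop out, at €123; Onyx remains and wins at that price.

Onyx wins at €123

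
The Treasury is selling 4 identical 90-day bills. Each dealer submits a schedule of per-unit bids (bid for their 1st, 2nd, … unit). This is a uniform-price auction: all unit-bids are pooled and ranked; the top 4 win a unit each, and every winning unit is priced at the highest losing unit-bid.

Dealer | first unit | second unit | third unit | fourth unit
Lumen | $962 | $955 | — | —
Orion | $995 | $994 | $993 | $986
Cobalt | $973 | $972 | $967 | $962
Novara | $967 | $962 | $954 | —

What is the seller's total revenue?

All unit-bids, highest first — top 4: 995 (Orion-1), 994 (Orion-2), 993 (Orion-3), 986 (Orion-4)
Highest rejected unit-bid = $973.
Allocation: Orion 4. Every unit priced at $973.
Revenue = 4 × 973 = $3,892.

Total revenue: $3,892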